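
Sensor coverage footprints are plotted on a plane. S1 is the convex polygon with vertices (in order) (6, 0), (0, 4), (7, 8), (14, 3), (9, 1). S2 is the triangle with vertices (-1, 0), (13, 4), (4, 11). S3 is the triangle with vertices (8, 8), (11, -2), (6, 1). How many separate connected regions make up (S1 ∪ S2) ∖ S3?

(S1 ∪ S2) ∖ S3 splits into 2 disjoint pieces (area 52.3446, area 14.907).

2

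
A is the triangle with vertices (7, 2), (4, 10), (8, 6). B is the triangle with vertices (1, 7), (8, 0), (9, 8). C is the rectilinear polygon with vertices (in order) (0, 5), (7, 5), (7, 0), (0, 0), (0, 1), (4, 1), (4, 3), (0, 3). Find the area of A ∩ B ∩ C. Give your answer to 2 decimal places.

1.69

The intersection is the polygon with vertices (5.875,5), (7,5), (7,2).
By the shoelace formula its area is 1.69.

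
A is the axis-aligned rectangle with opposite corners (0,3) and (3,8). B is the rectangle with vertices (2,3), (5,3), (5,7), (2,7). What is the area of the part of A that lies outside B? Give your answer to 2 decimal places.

11.00

|A∩B|: x∈[2,3], y∈[3,7] → 1·4 = 4.
|A| = 15.
|A ∖ B| = |A| − |A∩B| = 15 − 4 = 11.00.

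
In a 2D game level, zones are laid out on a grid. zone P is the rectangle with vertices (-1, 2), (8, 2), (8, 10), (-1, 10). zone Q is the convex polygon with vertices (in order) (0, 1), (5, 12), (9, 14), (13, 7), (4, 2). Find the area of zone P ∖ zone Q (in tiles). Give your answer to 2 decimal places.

30.63

|zone P| = 72, |zone P∩zone Q| = 41.3737.
|zone P ∖ zone Q| = |zone P| − |zone P∩zone Q| = 72 − 41.3737 = 30.63.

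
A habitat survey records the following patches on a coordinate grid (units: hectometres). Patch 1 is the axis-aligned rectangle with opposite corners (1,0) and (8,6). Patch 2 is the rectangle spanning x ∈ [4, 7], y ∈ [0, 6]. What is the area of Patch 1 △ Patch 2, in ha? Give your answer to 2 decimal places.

24.00

|Patch 1∩Patch 2|: x∈[4,7], y∈[0,6] → 3·6 = 18.
|Patch 1 △ Patch 2| = |Patch 1| + |Patch 2| − 2·|Patch 1∩Patch 2| = 42 + 18 − 36 = 24.00.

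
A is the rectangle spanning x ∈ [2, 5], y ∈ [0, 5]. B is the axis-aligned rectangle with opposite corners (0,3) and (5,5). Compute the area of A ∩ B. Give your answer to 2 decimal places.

|A∩B|: x∈[2,5], y∈[3,5] → 3·2 = 6.

6.00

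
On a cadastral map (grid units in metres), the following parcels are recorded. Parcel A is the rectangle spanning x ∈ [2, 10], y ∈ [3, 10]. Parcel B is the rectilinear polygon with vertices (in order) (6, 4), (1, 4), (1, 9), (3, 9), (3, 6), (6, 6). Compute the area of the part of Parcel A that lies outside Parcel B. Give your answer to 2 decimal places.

45.00

|Parcel A| = 56, |Parcel A∩Parcel B| = 11.
|Parcel A ∖ Parcel B| = |Parcel A| − |Parcel A∩Parcel B| = 56 − 11 = 45.00.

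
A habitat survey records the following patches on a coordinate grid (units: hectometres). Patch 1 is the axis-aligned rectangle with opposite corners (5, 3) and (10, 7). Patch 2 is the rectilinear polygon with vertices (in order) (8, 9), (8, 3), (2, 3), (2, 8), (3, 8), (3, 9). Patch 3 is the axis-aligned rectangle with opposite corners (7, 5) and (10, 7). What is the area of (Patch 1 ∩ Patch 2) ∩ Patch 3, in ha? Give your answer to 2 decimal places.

The region (Patch 1 ∩ Patch 2) ∩ Patch 3 is the polygon with vertices (8,7), (8,5), (7,5), (7,7).
By the shoelace formula its area is 2.00.

2.00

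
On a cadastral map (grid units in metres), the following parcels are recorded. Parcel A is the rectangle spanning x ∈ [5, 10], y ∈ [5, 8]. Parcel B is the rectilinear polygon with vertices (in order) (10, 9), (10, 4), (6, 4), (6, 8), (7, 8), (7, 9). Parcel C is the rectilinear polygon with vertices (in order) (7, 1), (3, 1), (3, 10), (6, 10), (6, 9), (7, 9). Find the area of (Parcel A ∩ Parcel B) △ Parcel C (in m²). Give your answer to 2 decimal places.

|Parcel A ∩ Parcel B| = 12.
|(Parcel A ∩ Parcel B) ∩ Parcel C| = 3.
|(Parcel A ∩ Parcel B) △ Parcel C| = 12 + 35 − 6 = 41.00.

41.00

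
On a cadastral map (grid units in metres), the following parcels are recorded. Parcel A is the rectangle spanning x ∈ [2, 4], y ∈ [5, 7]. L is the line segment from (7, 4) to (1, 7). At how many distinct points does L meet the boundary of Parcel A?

2

The segment meets the boundary at (2,6.5), (4,5.5).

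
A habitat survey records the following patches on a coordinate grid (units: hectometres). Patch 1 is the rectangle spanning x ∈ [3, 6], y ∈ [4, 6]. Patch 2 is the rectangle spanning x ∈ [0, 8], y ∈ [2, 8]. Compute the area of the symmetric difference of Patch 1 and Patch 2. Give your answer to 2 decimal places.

|Patch 1∩Patch 2|: x∈[3,6], y∈[4,6] → 3·2 = 6.
|Patch 1 △ Patch 2| = |Patch 1| + |Patch 2| − 2·|Patch 1∩Patch 2| = 6 + 48 − 12 = 42.00.

42.00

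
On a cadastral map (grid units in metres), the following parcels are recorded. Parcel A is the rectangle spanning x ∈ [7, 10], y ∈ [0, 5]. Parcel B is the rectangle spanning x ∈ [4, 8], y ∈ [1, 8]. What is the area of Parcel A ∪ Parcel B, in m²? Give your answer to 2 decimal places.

39.00

By inclusion–exclusion:
Individual areas: |Parcel A| = 15, |Parcel B| = 28.
|Parcel A∩Parcel B|: x∈[7,8], y∈[1,5] → 1·4 = 4.
|Parcel A ∪ Parcel B| = 43 − 4 = 39.00.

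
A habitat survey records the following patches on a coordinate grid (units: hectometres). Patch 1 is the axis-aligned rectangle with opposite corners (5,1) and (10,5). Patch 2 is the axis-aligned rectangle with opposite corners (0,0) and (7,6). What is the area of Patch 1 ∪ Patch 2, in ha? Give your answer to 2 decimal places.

54.00

By inclusion–exclusion:
Individual areas: |Patch 1| = 20, |Patch 2| = 42.
|Patch 1∩Patch 2|: x∈[5,7], y∈[1,5] → 2·4 = 8.
|Patch 1 ∪ Patch 2| = 62 − 8 = 54.00.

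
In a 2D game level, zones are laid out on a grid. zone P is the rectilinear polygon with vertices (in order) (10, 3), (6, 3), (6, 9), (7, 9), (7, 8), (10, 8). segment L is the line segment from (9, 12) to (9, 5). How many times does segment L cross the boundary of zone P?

The segment meets the boundary at (9,8).

1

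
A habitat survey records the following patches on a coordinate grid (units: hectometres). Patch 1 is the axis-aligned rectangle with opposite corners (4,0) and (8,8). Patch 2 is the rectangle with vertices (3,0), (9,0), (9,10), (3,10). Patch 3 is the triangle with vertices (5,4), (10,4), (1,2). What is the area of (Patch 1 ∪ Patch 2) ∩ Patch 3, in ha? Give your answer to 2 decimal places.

The region (Patch 1 ∪ Patch 2) ∩ Patch 3 is the polygon with vertices (3,3), (5,4), (9,4), (9,3.778), (3,2.444).
By the shoelace formula its area is 4.33.

4.33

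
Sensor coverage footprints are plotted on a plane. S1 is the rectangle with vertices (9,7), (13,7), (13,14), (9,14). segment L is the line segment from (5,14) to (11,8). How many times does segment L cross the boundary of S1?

1

The segment meets the boundary at (9,10).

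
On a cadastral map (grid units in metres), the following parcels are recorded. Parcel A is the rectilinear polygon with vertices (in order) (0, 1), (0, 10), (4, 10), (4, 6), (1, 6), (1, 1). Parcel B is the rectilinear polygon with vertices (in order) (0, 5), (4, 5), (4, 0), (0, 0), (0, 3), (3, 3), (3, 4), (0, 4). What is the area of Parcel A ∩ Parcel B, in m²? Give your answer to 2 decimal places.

3.00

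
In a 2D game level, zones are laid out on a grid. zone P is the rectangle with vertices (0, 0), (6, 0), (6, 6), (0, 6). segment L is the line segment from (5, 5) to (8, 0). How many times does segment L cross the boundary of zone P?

1

The segment meets the boundary at (6,3.333).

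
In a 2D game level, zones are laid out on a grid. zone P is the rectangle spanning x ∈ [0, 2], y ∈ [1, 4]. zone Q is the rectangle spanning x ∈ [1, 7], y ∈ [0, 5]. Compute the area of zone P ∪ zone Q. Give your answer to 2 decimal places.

By inclusion–exclusion:
Individual areas: |zone P| = 6, |zone Q| = 30.
|zone P∩zone Q|: x∈[1,2], y∈[1,4] → 1·3 = 3.
|zone P ∪ zone Q| = 36 − 3 = 33.00.

33.00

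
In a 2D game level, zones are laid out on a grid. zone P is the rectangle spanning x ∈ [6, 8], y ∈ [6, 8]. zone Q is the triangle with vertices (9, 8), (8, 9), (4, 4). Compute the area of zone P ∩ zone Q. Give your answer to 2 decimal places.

The intersection is the polygon with vertices (8,8), (8,7.2), (6.5,6), (6,6), (6,6.5), (7.2,8).
By the shoelace formula its area is 2.20.

2.20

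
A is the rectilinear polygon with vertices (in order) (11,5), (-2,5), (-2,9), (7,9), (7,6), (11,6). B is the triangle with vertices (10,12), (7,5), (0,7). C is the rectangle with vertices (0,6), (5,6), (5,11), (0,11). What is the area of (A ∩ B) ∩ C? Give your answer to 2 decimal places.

9.25

The region (A ∩ B) ∩ C is the polygon with vertices (0,7), (4,9), (5,9), (5,6), (3.5,6).
By the shoelace formula its area is 9.25.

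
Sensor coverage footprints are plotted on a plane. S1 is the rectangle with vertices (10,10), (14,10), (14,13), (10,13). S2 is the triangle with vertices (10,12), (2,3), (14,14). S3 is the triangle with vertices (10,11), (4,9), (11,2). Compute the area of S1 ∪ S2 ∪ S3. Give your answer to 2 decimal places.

By inclusion–exclusion:
Individual areas: |S1| = 12, |S2| = 10, |S3| = 28.
|S1∩S2| = 2.8788.
|S1∩S3| = 0.0556.
|S2∩S3| = 4.4207.
|S1∩S2∩S3| = 0.0224.
|S1 ∪ S2 ∪ S3| = 50 − 7.355 + 0.0224 = 42.67.

42.67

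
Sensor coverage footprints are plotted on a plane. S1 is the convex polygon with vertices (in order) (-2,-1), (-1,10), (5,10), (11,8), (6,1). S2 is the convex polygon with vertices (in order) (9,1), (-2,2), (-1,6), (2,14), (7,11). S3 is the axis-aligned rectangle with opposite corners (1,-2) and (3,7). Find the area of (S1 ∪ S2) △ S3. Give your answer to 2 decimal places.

|S1 ∪ S2| = 117.2391.
|(S1 ∪ S2) ∩ S3| = 14.
|(S1 ∪ S2) △ S3| = 117.2391 + 18 − 28 = 107.24.

107.24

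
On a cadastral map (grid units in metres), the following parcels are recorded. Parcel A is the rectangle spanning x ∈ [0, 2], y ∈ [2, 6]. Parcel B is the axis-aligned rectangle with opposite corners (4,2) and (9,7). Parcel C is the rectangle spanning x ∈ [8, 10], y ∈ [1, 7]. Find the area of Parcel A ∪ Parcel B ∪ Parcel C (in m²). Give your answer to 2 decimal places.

By inclusion–exclusion:
Individual areas: |Parcel A| = 8, |Parcel B| = 25, |Parcel C| = 12.
|Parcel A∩Parcel B| = 0 (no overlap).
|Parcel A∩Parcel C| = 0 (no overlap).
|Parcel B∩Parcel C|: x∈[8,9], y∈[2,7] → 1·5 = 5.
|Parcel A∩Parcel B∩Parcel C| = 0.
|Parcel A ∪ Parcel B ∪ Parcel C| = 45 − 5 + 0 = 40.00.

40.00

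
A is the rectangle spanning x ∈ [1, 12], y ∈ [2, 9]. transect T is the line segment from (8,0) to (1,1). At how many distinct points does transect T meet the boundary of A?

0

The segment lies entirely outside A and never meets its boundary.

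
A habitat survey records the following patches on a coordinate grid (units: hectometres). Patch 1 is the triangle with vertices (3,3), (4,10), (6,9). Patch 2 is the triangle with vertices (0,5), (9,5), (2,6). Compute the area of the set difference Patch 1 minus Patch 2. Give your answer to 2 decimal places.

|Patch 1| = 7.5, |Patch 1∩Patch 2| = 0.619.
|Patch 1 ∖ Patch 2| = |Patch 1| − |Patch 1∩Patch 2| = 7.5 − 0.619 = 6.88.

6.88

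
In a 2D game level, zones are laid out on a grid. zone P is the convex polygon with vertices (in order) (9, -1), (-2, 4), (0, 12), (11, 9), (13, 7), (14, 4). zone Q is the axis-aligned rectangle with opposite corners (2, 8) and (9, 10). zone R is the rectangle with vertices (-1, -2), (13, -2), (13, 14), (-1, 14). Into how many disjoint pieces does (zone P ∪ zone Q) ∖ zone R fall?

2

(zone P ∪ zone Q) ∖ zone R splits into 2 disjoint pieces (area 2.2273, area 2).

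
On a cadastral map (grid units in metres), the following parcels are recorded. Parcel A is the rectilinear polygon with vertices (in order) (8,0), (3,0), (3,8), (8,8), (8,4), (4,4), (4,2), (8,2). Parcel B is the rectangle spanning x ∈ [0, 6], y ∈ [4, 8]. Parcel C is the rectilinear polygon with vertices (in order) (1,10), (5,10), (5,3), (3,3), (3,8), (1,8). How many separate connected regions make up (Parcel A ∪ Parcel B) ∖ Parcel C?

3

(Parcel A ∪ Parcel B) ∖ Parcel C splits into 3 disjoint pieces (area 11, area 12, area 12).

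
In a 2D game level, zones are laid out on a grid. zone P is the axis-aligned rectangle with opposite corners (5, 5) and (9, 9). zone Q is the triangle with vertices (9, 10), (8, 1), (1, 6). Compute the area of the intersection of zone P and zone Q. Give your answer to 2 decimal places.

13.67

The intersection is the polygon with vertices (8.889,9), (8.444,5), (5,5), (5,8), (7,9).
By the shoelace formula its area is 13.67.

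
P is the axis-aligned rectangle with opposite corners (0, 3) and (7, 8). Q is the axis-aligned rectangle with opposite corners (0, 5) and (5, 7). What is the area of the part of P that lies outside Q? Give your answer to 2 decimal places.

|P∩Q|: x∈[0,5], y∈[5,7] → 5·2 = 10.
|P| = 35.
|P ∖ Q| = |P| − |P∩Q| = 35 − 10 = 25.00.

25.00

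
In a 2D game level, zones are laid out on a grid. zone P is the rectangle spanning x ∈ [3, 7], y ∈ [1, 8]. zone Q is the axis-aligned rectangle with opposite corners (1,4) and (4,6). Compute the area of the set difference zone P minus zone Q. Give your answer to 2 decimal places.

26.00

|zone P∩zone Q|: x∈[3,4], y∈[4,6] → 1·2 = 2.
|zone P| = 28.
|zone P ∖ zone Q| = |zone P| − |zone P∩zone Q| = 28 − 2 = 26.00.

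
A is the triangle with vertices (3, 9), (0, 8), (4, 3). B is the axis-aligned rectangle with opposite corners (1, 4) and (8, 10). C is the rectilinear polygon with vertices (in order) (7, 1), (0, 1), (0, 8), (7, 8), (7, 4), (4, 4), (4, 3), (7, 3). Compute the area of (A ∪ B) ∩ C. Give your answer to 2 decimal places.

|A ∪ B| = 43.1083.
|(A ∪ B) ∩ C| = 24.94.

24.94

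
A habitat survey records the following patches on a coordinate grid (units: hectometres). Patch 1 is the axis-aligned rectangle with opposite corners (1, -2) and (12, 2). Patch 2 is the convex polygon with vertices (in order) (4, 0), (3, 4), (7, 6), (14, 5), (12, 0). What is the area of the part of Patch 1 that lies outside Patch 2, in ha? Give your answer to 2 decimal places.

27.50

|Patch 1| = 44, |Patch 1∩Patch 2| = 16.5.
|Patch 1 ∖ Patch 2| = |Patch 1| − |Patch 1∩Patch 2| = 44 − 16.5 = 27.50.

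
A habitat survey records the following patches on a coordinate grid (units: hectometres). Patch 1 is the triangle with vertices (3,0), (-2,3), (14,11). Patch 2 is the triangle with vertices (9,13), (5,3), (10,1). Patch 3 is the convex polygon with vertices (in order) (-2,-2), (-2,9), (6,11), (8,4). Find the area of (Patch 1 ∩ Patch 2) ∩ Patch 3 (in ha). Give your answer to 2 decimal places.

The region (Patch 1 ∩ Patch 2) ∩ Patch 3 is the polygon with vertices (5.714,2.714), (5,3), (6.75,7.375), (7,7.5), (7.778,4.778).
By the shoelace formula its area is 5.94.

5.94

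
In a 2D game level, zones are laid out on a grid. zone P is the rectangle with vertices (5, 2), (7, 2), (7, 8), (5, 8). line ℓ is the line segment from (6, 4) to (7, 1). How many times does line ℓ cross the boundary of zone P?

The segment meets the boundary at (6.667,2).

1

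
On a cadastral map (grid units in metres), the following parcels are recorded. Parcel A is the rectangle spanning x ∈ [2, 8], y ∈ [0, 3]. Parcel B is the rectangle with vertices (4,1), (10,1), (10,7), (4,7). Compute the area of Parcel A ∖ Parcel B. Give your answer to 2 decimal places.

|Parcel A∩Parcel B|: x∈[4,8], y∈[1,3] → 4·2 = 8.
|Parcel A| = 18.
|Parcel A ∖ Parcel B| = |Parcel A| − |Parcel A∩Parcel B| = 18 − 8 = 10.00.

10.00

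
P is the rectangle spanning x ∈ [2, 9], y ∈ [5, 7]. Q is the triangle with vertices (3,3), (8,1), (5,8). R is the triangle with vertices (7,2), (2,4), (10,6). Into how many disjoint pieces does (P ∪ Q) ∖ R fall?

2

(P ∪ Q) ∖ R splits into 2 disjoint pieces (area 13.9615, area 3.0622).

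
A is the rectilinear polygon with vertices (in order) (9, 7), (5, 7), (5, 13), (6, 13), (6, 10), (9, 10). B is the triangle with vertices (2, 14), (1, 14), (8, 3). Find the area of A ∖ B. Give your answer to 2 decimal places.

14.55

|A| = 15, |A∩B| = 0.4513.
|A ∖ B| = |A| − |A∩B| = 15 − 0.4513 = 14.55.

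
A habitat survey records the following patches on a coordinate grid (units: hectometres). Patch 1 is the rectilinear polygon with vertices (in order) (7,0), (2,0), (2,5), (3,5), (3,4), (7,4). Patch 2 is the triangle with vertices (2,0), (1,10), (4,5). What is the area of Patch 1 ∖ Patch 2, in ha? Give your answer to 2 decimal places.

16.80

|Patch 1| = 21, |Patch 1∩Patch 2| = 4.2.
|Patch 1 ∖ Patch 2| = |Patch 1| − |Patch 1∩Patch 2| = 21 − 4.2 = 16.80.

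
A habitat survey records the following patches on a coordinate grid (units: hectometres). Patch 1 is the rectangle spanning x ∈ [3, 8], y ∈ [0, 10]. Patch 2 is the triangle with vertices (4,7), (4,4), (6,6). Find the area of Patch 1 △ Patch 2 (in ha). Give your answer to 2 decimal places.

|Patch 1| = 50, |Patch 2| = 3, |Patch 1∩Patch 2| = 3.
|Patch 1 △ Patch 2| = |Patch 1| + |Patch 2| − 2·|Patch 1∩Patch 2| = 50 + 3 − 6 = 47.00.

47.00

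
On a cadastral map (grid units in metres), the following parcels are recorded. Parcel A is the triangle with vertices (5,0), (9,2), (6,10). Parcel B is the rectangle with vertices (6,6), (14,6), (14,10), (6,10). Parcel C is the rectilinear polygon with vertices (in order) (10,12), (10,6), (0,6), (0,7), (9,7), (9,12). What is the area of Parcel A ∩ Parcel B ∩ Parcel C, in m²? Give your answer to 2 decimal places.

The intersection is the polygon with vertices (6,6), (6,7), (7.125,7), (7.5,6).
By the shoelace formula its area is 1.31.

1.31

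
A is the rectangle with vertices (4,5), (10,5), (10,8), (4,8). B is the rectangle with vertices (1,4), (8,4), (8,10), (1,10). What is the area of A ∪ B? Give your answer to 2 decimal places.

48.00

By inclusion–exclusion:
Individual areas: |A| = 18, |B| = 42.
|A∩B|: x∈[4,8], y∈[5,8] → 4·3 = 12.
|A ∪ B| = 60 − 12 = 48.00.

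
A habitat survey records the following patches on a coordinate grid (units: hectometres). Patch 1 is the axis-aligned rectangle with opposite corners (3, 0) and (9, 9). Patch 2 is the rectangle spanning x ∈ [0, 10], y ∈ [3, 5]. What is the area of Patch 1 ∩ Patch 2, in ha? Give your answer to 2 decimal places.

12.00

|Patch 1∩Patch 2|: x∈[3,9], y∈[3,5] → 6·2 = 12.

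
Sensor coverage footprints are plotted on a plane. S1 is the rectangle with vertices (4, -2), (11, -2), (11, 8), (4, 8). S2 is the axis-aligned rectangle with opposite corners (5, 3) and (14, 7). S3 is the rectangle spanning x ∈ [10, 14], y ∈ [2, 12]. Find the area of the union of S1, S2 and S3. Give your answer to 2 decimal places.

By inclusion–exclusion:
Individual areas: |S1| = 70, |S2| = 36, |S3| = 40.
|S1∩S2|: x∈[5,11], y∈[3,7] → 6·4 = 24.
|S1∩S3|: x∈[10,11], y∈[2,8] → 1·6 = 6.
|S2∩S3|: x∈[10,14], y∈[3,7] → 4·4 = 16.
|S1∩S2∩S3| = 4.
|S1 ∪ S2 ∪ S3| = 146 − 46 + 4 = 104.00.

104.00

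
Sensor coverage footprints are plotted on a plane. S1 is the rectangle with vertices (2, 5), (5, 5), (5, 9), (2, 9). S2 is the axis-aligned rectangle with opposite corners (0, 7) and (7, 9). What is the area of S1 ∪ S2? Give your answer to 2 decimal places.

20.00

By inclusion–exclusion:
Individual areas: |S1| = 12, |S2| = 14.
|S1∩S2|: x∈[2,5], y∈[7,9] → 3·2 = 6.
|S1 ∪ S2| = 26 − 6 = 20.00.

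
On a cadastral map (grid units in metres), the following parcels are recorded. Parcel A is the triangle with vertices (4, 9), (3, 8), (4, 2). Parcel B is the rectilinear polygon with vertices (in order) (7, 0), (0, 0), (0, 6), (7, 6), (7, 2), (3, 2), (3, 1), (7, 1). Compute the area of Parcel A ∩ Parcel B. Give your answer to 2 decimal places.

The intersection is the polygon with vertices (3.333,6), (4,6), (4,2).
By the shoelace formula its area is 1.33.

1.33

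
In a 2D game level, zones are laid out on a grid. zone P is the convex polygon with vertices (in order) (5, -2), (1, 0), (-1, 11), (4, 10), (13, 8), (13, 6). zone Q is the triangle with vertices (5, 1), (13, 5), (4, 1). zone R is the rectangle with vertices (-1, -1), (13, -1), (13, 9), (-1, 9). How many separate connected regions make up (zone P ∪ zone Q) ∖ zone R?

2

(zone P ∪ zone Q) ∖ zone R splits into 2 disjoint pieces (area 9.3864, area 1.5).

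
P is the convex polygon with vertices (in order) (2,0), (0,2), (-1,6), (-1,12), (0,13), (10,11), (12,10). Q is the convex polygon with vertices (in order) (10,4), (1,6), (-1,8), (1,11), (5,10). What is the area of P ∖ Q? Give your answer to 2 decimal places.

|P| = 97.5, |P∩Q| = 34.0909.
|P ∖ Q| = |P| − |P∩Q| = 97.5 − 34.0909 = 63.41.

63.41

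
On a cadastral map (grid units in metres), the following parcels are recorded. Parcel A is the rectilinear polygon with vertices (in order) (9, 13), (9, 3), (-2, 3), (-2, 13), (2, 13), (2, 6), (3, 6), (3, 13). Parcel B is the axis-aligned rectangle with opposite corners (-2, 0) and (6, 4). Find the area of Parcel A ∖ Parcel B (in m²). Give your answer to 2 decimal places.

95.00

|Parcel A| = 103, |Parcel A∩Parcel B| = 8.
|Parcel A ∖ Parcel B| = |Parcel A| − |Parcel A∩Parcel B| = 103 − 8 = 95.00.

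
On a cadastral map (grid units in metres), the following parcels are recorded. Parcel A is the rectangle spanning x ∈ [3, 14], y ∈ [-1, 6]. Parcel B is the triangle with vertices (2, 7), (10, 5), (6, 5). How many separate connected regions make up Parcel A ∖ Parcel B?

Parcel A ∖ Parcel B is a single connected region.

1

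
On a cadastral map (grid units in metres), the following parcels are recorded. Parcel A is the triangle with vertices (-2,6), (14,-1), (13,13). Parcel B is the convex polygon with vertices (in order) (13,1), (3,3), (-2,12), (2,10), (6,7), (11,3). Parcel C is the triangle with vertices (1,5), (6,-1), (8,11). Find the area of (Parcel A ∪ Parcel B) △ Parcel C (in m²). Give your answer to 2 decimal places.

99.30

|Parcel A ∪ Parcel B| = 120.3279.
|(Parcel A ∪ Parcel B) ∩ Parcel C| = 28.5156.
|(Parcel A ∪ Parcel B) △ Parcel C| = 120.3279 + 36 − 57.0312 = 99.30.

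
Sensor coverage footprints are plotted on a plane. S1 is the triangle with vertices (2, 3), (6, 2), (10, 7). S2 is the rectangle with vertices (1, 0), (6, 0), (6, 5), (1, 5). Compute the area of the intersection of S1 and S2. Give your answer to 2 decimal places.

The intersection is the polygon with vertices (2,3), (6,5), (6,2).
By the shoelace formula its area is 6.00.

6.00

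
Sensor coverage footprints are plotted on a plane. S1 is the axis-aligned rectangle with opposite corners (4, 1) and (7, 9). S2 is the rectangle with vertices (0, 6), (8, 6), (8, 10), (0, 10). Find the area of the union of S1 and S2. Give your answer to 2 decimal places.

47.00

By inclusion–exclusion:
Individual areas: |S1| = 24, |S2| = 32.
|S1∩S2|: x∈[4,7], y∈[6,9] → 3·3 = 9.
|S1 ∪ S2| = 56 − 9 = 47.00.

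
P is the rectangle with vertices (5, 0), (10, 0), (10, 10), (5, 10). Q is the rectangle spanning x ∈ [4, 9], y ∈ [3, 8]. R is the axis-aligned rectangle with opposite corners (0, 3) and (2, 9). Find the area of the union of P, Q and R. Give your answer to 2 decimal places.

67.00

By inclusion–exclusion:
Individual areas: |P| = 50, |Q| = 25, |R| = 12.
|P∩Q|: x∈[5,9], y∈[3,8] → 4·5 = 20.
|P∩R| = 0 (no overlap).
|Q∩R| = 0 (no overlap).
|P∩Q∩R| = 0.
|P ∪ Q ∪ R| = 87 − 20 + 0 = 67.00.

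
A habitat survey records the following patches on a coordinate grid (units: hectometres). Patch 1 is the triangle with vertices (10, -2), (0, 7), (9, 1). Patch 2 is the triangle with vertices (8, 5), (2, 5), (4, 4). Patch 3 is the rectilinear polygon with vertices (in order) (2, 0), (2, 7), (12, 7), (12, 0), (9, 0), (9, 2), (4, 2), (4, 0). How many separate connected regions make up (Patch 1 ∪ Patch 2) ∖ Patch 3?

2

(Patch 1 ∪ Patch 2) ∖ Patch 3 splits into 2 disjoint pieces (area 0.4667, area 5.4722).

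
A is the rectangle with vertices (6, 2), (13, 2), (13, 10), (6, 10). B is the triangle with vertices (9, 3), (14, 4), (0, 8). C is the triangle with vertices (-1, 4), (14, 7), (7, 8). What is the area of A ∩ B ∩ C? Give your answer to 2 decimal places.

0.81

The intersection is the polygon with vertices (6,6.286), (7.824,5.765), (6,5.4).
By the shoelace formula its area is 0.81.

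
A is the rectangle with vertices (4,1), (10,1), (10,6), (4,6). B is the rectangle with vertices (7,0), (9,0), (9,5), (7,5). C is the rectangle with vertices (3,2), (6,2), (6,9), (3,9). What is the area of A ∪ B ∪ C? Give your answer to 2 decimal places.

45.00

By inclusion–exclusion:
Individual areas: |A| = 30, |B| = 10, |C| = 21.
|A∩B|: x∈[7,9], y∈[1,5] → 2·4 = 8.
|A∩C|: x∈[4,6], y∈[2,6] → 2·4 = 8.
|B∩C| = 0 (no overlap).
|A∩B∩C| = 0.
|A ∪ B ∪ C| = 61 − 16 + 0 = 45.00.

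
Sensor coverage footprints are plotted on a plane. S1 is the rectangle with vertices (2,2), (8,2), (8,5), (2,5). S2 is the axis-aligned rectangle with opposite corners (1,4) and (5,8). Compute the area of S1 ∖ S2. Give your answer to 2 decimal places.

|S1∩S2|: x∈[2,5], y∈[4,5] → 3·1 = 3.
|S1| = 18.
|S1 ∖ S2| = |S1| − |S1∩S2| = 18 − 3 = 15.00.

15.00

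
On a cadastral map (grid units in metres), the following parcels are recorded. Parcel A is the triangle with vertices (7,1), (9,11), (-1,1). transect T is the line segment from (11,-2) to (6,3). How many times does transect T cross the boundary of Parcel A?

1

The segment meets the boundary at (7.167,1.833).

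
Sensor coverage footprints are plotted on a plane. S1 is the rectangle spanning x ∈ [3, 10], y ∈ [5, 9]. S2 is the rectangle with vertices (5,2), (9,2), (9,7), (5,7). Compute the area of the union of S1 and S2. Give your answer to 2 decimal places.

40.00

By inclusion–exclusion:
Individual areas: |S1| = 28, |S2| = 20.
|S1∩S2|: x∈[5,9], y∈[5,7] → 4·2 = 8.
|S1 ∪ S2| = 48 − 8 = 40.00.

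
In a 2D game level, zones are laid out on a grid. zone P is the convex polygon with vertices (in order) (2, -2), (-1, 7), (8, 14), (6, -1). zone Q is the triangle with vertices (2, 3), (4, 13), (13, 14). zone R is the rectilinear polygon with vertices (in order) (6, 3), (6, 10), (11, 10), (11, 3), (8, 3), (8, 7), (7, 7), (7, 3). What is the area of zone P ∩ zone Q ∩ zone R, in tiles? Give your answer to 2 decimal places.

3.14

The intersection is the polygon with vertices (7.231,8.231), (6,7), (6,10), (7.467,10).
By the shoelace formula its area is 3.14.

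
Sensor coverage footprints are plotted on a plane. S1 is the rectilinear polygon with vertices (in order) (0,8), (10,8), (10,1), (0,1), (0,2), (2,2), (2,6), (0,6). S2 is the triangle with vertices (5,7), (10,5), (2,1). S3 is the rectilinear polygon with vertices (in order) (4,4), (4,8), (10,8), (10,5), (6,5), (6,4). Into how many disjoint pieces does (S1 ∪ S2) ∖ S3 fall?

1

(S1 ∪ S2) ∖ S3 is a single connected region.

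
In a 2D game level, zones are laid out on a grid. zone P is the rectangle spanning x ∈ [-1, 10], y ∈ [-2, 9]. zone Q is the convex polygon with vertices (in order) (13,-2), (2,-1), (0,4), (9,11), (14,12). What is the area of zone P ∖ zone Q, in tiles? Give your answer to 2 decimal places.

|zone P| = 121, |zone P∩zone Q| = 81.8377.
|zone P ∖ zone Q| = |zone P| − |zone P∩zone Q| = 121 − 81.8377 = 39.16.

39.16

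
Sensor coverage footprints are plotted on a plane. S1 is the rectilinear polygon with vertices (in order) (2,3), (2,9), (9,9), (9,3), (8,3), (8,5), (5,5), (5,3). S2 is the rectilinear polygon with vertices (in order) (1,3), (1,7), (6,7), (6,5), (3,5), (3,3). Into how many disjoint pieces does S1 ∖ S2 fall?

S1 ∖ S2 splits into 2 disjoint pieces (area 22, area 4).

2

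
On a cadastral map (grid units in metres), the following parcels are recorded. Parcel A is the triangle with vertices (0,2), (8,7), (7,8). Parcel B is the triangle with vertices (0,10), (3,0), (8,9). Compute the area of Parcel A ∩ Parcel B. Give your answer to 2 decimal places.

5.06

The intersection is the polygon with vertices (2.021,3.263), (1.909,3.636), (7,8), (7.286,7.714), (6.298,5.936).
By the shoelace formula its area is 5.06.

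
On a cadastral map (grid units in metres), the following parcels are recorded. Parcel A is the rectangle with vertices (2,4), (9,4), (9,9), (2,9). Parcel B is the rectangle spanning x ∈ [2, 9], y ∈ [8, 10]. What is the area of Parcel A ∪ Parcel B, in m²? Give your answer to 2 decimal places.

By inclusion–exclusion:
Individual areas: |Parcel A| = 35, |Parcel B| = 14.
|Parcel A∩Parcel B|: x∈[2,9], y∈[8,9] → 7·1 = 7.
|Parcel A ∪ Parcel B| = 49 − 7 = 42.00.

42.00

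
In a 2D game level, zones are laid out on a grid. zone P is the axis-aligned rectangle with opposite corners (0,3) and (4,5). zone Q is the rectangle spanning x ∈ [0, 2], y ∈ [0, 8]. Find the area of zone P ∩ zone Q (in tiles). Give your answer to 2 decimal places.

|zone P∩zone Q|: x∈[0,2], y∈[3,5] → 2·2 = 4.

4.00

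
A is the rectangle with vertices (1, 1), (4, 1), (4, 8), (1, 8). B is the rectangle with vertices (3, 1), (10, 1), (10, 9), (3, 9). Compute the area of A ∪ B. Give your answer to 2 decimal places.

70.00

By inclusion–exclusion:
Individual areas: |A| = 21, |B| = 56.
|A∩B|: x∈[3,4], y∈[1,8] → 1·7 = 7.
|A ∪ B| = 77 − 7 = 70.00.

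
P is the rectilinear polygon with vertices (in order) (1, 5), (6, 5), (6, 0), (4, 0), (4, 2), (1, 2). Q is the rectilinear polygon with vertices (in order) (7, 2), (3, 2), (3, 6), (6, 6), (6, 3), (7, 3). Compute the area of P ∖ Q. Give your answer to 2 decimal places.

10.00

|P| = 19, |P∩Q| = 9.
|P ∖ Q| = |P| − |P∩Q| = 19 − 9 = 10.00.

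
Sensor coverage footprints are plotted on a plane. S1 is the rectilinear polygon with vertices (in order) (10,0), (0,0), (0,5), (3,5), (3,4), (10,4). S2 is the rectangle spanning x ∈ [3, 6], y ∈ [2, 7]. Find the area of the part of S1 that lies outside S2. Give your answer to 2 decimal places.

|S1| = 43, |S1∩S2| = 6.
|S1 ∖ S2| = |S1| − |S1∩S2| = 43 − 6 = 37.00.

37.00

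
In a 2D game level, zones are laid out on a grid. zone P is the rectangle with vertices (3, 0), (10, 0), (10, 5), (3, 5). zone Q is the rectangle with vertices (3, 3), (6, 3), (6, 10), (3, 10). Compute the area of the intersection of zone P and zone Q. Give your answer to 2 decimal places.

6.00

|zone P∩zone Q|: x∈[3,6], y∈[3,5] → 3·2 = 6.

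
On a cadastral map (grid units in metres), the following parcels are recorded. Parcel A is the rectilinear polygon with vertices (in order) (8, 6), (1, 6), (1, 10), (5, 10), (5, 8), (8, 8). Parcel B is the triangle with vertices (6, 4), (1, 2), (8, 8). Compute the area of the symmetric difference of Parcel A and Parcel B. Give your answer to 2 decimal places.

|Parcel A| = 22, |Parcel B| = 8, |Parcel A∩Parcel B| = 1.3333.
|Parcel A △ Parcel B| = |Parcel A| + |Parcel B| − 2·|Parcel A∩Parcel B| = 22 + 8 − 2.6667 = 27.33.

27.33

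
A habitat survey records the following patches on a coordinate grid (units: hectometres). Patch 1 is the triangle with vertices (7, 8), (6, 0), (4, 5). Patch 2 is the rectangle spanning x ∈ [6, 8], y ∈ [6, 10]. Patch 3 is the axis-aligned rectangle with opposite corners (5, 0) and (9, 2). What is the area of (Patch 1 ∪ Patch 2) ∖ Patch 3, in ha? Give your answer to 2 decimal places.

16.20

|Patch 1 ∪ Patch 2| = 17.25.
|(Patch 1 ∪ Patch 2) ∩ Patch 3| = 1.05.
|(Patch 1 ∪ Patch 2) ∖ Patch 3| = 17.25 − 1.05 = 16.20.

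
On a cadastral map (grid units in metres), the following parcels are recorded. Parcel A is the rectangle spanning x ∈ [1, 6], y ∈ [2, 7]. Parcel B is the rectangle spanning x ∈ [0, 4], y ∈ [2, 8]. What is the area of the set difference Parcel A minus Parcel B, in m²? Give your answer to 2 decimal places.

|Parcel A∩Parcel B|: x∈[1,4], y∈[2,7] → 3·5 = 15.
|Parcel A| = 25.
|Parcel A ∖ Parcel B| = |Parcel A| − |Parcel A∩Parcel B| = 25 − 15 = 10.00.

10.00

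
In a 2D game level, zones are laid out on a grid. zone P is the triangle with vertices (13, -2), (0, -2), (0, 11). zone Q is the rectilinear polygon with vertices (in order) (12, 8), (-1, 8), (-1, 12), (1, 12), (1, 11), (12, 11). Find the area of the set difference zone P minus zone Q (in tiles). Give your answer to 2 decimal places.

|zone P| = 84.5, |zone P∩zone Q| = 4.5.
|zone P ∖ zone Q| = |zone P| − |zone P∩zone Q| = 84.5 − 4.5 = 80.00.

80.00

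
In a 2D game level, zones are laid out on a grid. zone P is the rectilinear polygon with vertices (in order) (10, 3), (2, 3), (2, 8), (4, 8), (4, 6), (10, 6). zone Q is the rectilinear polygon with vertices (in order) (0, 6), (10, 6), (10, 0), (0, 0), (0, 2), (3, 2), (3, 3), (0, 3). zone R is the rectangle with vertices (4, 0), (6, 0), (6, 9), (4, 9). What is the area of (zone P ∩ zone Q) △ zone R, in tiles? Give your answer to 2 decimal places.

|zone P ∩ zone Q| = 24.
|(zone P ∩ zone Q) ∩ zone R| = 6.
|(zone P ∩ zone Q) △ zone R| = 24 + 18 − 12 = 30.00.

30.00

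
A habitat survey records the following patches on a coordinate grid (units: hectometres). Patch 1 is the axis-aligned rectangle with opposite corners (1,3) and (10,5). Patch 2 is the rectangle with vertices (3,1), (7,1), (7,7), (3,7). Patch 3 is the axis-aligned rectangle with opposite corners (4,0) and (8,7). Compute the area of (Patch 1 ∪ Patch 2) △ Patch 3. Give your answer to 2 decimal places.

|Patch 1 ∪ Patch 2| = 34.
|(Patch 1 ∪ Patch 2) ∩ Patch 3| = 20.
|(Patch 1 ∪ Patch 2) △ Patch 3| = 34 + 28 − 40 = 22.00.

22.00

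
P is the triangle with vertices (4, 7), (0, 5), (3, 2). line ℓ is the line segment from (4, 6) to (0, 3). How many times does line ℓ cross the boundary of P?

The segment meets the boundary at (1.143,3.857), (3.765,5.824).

2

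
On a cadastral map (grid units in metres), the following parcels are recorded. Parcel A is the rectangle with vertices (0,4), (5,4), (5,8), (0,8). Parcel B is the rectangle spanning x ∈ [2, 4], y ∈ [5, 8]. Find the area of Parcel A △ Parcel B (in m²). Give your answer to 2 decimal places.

14.00

|Parcel A∩Parcel B|: x∈[2,4], y∈[5,8] → 2·3 = 6.
|Parcel A △ Parcel B| = |Parcel A| + |Parcel B| − 2·|Parcel A∩Parcel B| = 20 + 6 − 12 = 14.00.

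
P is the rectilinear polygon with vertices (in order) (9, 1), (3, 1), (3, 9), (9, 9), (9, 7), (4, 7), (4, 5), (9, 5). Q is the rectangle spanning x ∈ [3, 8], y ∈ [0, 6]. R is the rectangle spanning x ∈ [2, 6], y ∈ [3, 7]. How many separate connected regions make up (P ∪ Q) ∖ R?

(P ∪ Q) ∖ R splits into 2 disjoint pieces (area 25, area 12).

2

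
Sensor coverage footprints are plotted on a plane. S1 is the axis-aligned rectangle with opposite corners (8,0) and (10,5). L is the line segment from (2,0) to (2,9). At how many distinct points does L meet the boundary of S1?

0

The segment lies entirely outside S1 and never meets its boundary.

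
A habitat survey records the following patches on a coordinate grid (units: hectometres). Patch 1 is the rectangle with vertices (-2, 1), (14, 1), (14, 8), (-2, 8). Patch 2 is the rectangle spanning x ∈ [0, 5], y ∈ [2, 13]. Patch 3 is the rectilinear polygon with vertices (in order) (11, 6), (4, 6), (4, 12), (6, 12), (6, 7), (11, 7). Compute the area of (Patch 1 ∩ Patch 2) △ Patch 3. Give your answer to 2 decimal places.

|Patch 1 ∩ Patch 2| = 30.
|(Patch 1 ∩ Patch 2) ∩ Patch 3| = 2.
|(Patch 1 ∩ Patch 2) △ Patch 3| = 30 + 17 − 4 = 43.00.

43.00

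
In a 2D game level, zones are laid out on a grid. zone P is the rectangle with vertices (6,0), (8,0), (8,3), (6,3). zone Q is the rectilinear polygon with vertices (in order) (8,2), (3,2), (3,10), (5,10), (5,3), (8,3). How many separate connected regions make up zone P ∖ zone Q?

zone P ∖ zone Q is a single connected region.

1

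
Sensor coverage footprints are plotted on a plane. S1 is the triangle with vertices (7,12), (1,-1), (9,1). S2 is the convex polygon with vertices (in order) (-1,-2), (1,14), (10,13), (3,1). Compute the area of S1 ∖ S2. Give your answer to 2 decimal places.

|S1| = 46, |S1∩S2| = 16.0635.
|S1 ∖ S2| = |S1| − |S1∩S2| = 46 − 16.0635 = 29.94.

29.94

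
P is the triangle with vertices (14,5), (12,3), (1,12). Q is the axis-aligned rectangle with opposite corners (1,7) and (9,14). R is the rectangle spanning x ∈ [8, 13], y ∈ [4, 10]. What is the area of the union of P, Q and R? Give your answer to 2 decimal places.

85.20

By inclusion–exclusion:
Individual areas: |P| = 20, |Q| = 56, |R| = 30.
|P∩Q| = 7.4915.
|P∩R| = 11.2665.
|Q∩R|: x∈[8,9], y∈[7,10] → 1·3 = 3.
|P∩Q∩R| = 0.9615.
|P ∪ Q ∪ R| = 106 − 21.758 + 0.9615 = 85.20.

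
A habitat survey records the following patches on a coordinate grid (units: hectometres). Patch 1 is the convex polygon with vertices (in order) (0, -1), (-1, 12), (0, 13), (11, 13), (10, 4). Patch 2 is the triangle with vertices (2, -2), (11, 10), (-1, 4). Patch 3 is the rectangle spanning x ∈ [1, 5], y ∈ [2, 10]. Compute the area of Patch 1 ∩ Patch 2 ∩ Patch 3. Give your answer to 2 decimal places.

16.00

The intersection is the polygon with vertices (5,7), (5,2), (1,2), (1,5).
By the shoelace formula its area is 16.00.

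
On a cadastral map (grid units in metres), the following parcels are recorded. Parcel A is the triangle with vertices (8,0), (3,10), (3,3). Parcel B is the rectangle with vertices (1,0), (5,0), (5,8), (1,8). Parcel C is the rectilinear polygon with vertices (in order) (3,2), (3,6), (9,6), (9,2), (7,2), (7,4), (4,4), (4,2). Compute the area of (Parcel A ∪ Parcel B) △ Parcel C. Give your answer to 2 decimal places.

43.30

|Parcel A ∪ Parcel B| = 39.3.
|(Parcel A ∪ Parcel B) ∩ Parcel C| = 7.
|(Parcel A ∪ Parcel B) △ Parcel C| = 39.3 + 18 − 14 = 43.30.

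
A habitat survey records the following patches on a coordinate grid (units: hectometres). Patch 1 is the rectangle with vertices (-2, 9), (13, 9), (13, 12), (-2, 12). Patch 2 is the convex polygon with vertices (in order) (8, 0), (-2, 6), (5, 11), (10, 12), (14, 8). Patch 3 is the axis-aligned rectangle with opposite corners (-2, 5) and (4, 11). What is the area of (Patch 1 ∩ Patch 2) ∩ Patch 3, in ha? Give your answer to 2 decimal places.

1.16

The region (Patch 1 ∩ Patch 2) ∩ Patch 3 is the polygon with vertices (4,10.286), (4,9), (2.2,9).
By the shoelace formula its area is 1.16.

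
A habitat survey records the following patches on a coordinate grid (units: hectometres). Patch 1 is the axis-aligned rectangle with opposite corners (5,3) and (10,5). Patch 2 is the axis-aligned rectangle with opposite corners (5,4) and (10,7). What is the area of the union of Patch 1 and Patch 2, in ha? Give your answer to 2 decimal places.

By inclusion–exclusion:
Individual areas: |Patch 1| = 10, |Patch 2| = 15.
|Patch 1∩Patch 2|: x∈[5,10], y∈[4,5] → 5·1 = 5.
|Patch 1 ∪ Patch 2| = 25 − 5 = 20.00.

20.00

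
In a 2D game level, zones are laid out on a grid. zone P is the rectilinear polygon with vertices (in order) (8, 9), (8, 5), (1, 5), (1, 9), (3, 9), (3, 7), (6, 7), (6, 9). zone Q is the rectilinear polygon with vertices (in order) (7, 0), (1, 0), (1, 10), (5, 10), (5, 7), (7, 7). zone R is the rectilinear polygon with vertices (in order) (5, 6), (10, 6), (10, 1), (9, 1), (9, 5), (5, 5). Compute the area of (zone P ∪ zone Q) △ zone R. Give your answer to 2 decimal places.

|zone P ∪ zone Q| = 60.
|(zone P ∪ zone Q) ∩ zone R| = 3.
|(zone P ∪ zone Q) △ zone R| = 60 + 9 − 6 = 63.00.

63.00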